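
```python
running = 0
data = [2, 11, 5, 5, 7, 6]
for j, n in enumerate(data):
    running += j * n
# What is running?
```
Trace:
  running=0
  running=0, j=0, n=2
  running=11, j=1, n=11
  running=21, j=2, n=5
  running=36, j=3, n=5
  running=64, j=4, n=7
  running=94, j=5, n=6

Final answer: 94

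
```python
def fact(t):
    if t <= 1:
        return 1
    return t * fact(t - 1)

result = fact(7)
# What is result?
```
Call trace:
fact(t=7)
  fact(t=6)
    fact(t=5)
      fact(t=4)
        fact(t=3)
          fact(t=2)
            fact(t=1)
            -> return 1
          -> return 2
        -> return 6
      -> return 24
    -> return 120
  -> return 720
-> return 5040

Final answer: 5040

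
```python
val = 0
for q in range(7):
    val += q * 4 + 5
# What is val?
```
Trace:
  val=0
  val=5, q=0
  val=14, q=1
  val=27, q=2
  val=44, q=3
  val=65, q=4
  val=90, q=5
  val=119, q=6

Final answer: 119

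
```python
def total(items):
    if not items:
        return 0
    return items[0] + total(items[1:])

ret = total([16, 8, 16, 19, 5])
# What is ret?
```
Call trace:
total(items=[16, 8, 16, 19, 5])
  total(items=[8, 16, 19, 5])
    total(items=[16, 19, 5])
      total(items=[19, 5])
        total(items=[5])
          total(items=[])
          -> return 0
        -> return 5
      -> return 24
    -> return 40
  -> return 48
-> return 64

Final answer: 64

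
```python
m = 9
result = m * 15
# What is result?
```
Trace:
  m=9
  m=9, result=135

Final answer: 135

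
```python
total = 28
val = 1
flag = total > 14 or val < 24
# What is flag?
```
Trace:
  total=28
  total=28, val=1
  total=28, val=1, flag=True

Final answer: True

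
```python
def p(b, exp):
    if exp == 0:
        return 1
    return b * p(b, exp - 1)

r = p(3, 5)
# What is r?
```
Call trace:
p(b=3, exp=5)
  p(b=3, exp=4)
    p(b=3, exp=3)
      p(b=3, exp=2)
        p(b=3, exp=1)
          p(b=3, exp=0)
          -> return 1
        -> return 3
      -> return 9
    -> return 27
  -> return 81
-> return 243

Final answer: 243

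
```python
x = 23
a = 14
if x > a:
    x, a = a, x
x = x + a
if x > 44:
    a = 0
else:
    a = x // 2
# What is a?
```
Trace:
  x=23
  x=23, a=14
  x=14, a=23
  x=37, a=23
  x=37, a=18

Final answer: 18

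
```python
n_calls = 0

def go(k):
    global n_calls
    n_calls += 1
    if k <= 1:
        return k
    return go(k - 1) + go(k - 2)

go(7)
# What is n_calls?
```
Call trace (a repeated sub-call is expanded the first time; later identical calls just restate its return value):
go(k=7)
  go(k=6)
    go(k=5)
      go(k=4)
        go(k=3)
          go(k=2)
            go(k=1)
            -> return 1
            go(k=0)
            -> return 0
          -> return 1
          go(k=1)
          -> return 1
        -> return 2
        go(k=2) -> return 1  (same call as traced above)
      -> return 3
      go(k=3) -> return 2  (same call as traced above)
    -> return 5
    go(k=4) -> return 3  (same call as traced above)
  -> return 8
  go(k=5) -> return 5  (same call as traced above)
-> return 13

n_calls is incremented once per call, so count the calls in each subtree. Let C(k) = number of calls made by go(k).
C(0) = C(1) = 1 (base case, no recursion); C(k) = 1 + C(k - 1) + C(k - 2) otherwise.
C(2) = 1 + C(1) + C(0) = 1 + 1 + 1 = 3
C(3) = 1 + C(2) + C(1) = 1 + 3 + 1 = 5
C(4) = 1 + C(3) + C(2) = 1 + 5 + 3 = 9
C(5) = 1 + C(4) + C(3) = 1 + 9 + 5 = 15
C(6) = 1 + C(5) + C(4) = 1 + 15 + 9 = 25
C(7) = 1 + C(6) + C(5) = 1 + 25 + 15 = 41
n_calls = C(7) = 41

Final answer: 41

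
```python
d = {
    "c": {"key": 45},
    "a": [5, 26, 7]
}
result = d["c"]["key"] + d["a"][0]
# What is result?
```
Trace:
  d={'c': {'key': 45}, 'a': [5, 26, 7]}
  d={'c': {'key': 45}, 'a': [5, 26, 7]}, result=50

Final answer: 50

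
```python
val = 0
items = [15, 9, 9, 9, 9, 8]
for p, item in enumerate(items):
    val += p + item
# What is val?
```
Trace:
  val=0
  val=15, p=0, item=15
  val=25, p=1, item=9
  val=36, p=2, item=9
  val=48, p=3, item=9
  val=61, p=4, item=9
  val=74, p=5, item=8

Final answer: 74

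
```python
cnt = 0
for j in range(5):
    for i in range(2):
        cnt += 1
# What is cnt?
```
Trace:
  cnt=0
  cnt=1, j=0, i=0
  cnt=2, j=0, i=1
  cnt=3, j=1, i=0
  cnt=4, j=1, i=1
  cnt=5, j=2, i=0
  cnt=6, j=2, i=1
  cnt=7, j=3, i=0
  cnt=8, j=3, i=1
  cnt=9, j=4, i=0
  cnt=10, j=4, i=1

Final answer: 10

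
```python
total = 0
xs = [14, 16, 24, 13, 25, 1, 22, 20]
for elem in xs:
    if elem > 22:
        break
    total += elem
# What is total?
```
Trace:
  total=0
  total=14, elem=14
  total=30, elem=16
  total=30, elem=24

Final answer: 30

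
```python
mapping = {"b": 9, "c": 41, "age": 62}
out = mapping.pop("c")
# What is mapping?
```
Trace:
  mapping={'b': 9, 'c': 41, 'age': 62}
  mapping={'b': 9, 'age': 62}, out=41

Final answer: {'b': 9, 'age': 62}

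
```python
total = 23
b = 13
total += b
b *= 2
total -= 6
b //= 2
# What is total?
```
Trace:
  total=23
  total=23, b=13
  total=36, b=13
  total=36, b=26
  total=30, b=26
  total=30, b=13

Final answer: 30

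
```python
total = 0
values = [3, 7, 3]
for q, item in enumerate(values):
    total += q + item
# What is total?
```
Trace:
  total=0
  total=3, q=0, item=3
  total=11, q=1, item=7
  total=16, q=2, item=3

Final answer: 16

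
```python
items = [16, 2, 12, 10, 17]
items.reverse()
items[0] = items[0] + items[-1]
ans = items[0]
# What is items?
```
Trace:
  items=[16, 2, 12, 10, 17]
  items=[17, 10, 12, 2, 16]
  items=[33, 10, 12, 2, 16]
  items=[33, 10, 12, 2, 16], ans=33

Final answer: [33, 10, 12, 2, 16]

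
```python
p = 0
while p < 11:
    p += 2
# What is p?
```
Trace:
  p=0
  p=2
  p=4
  p=6
  p=8
  p=10
  p=12

Final answer: 12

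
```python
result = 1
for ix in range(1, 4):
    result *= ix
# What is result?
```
Trace:
  result=1
  result=1, ix=1
  result=2, ix=2
  result=6, ix=3

Final answer: 6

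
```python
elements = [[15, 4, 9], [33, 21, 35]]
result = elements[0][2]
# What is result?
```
Trace:
  elements=[[15, 4, 9], [33, 21, 35]]
  elements=[[15, 4, 9], [33, 21, 35]], result=9

Final answer: 9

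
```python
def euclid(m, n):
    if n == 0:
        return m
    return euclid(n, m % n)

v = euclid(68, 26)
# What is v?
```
Call trace:
euclid(m=68, n=26)
  euclid(m=26, n=16)
    euclid(m=16, n=10)
      euclid(m=10, n=6)
        euclid(m=6, n=4)
          euclid(m=4, n=2)
            euclid(m=2, n=0)
            -> return 2
          -> return 2
        -> return 2
      -> return 2
    -> return 2
  -> return 2
-> return 2

Final answer: 2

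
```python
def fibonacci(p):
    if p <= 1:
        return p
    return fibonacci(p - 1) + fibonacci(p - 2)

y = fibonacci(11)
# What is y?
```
Call trace (a repeated sub-call is expanded the first time; later identical calls just restate its return value):
fibonacci(p=11)
  fibonacci(p=10)
    fibonacci(p=9)
      fibonacci(p=8)
        fibonacci(p=7)
          fibonacci(p=6)
            fibonacci(p=5)
              fibonacci(p=4)
                fibonacci(p=3)
                  fibonacci(p=2)
                    fibonacci(p=1)
                    -> return 1
                    fibonacci(p=0)
                    -> return 0
                  -> return 1
                  fibonacci(p=1)
                  -> return 1
                -> return 2
                fibonacci(p=2) -> return 1  (same call as traced above)
              -> return 3
              fibonacci(p=3) -> return 2  (same call as traced above)
            -> return 5
            fibonacci(p=4) -> return 3  (same call as traced above)
          -> return 8
          fibonacci(p=5) -> return 5  (same call as traced above)
        -> return 13
        fibonacci(p=6) -> return 8  (same call as traced above)
      -> return 21
      fibonacci(p=7) -> return 13  (same call as traced above)
    -> return 34
    fibonacci(p=8) -> return 21  (same call as traced above)
  -> return 55
  fibonacci(p=9) -> return 34  (same call as traced above)
-> return 89

Final answer: 89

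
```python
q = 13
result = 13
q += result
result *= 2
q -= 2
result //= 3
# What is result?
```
Trace:
  q=13
  q=13, result=13
  q=26, result=13
  q=26, result=26
  q=24, result=26
  q=24, result=8

Final answer: 8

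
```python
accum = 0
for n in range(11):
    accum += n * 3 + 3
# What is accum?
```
Trace:
  accum=0
  accum=3, n=0
  accum=9, n=1
  accum=18, n=2
  accum=30, n=3
  accum=45, n=4
  accum=63, n=5
  accum=84, n=6
  accum=108, n=7
  accum=135, n=8
  accum=165, n=9
  accum=198, n=10

Final answer: 198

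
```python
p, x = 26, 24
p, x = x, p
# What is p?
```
Trace:
  p=26, x=24
  p=24, x=26

Final answer: 24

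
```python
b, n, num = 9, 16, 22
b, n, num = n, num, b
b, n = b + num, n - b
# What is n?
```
Trace:
  b=9, n=16, num=22
  b=16, n=22, num=9
  b=25, n=6, num=9

Final answer: 6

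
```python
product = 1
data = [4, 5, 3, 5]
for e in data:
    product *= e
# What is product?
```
Trace:
  product=1
  product=4, e=4
  product=20, e=5
  product=60, e=3
  product=300, e=5

Final answer: 300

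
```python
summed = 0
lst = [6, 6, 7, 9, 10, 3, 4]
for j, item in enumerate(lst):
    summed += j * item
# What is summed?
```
Trace:
  summed=0
  summed=0, j=0, item=6
  summed=6, j=1, item=6
  summed=20, j=2, item=7
  summed=47, j=3, item=9
  summed=87, j=4, item=10
  summed=102, j=5, item=3
  summed=126, j=6, item=4

Final answer: 126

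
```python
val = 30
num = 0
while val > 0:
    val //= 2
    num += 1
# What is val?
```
Trace:
  val=30
  val=30, num=0
  val=15, num=1
  val=7, num=2
  val=3, num=3
  val=1, num=4
  val=0, num=5

Final answer: 0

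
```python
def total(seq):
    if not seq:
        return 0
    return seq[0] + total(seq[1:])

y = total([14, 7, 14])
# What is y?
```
Call trace:
total(seq=[14, 7, 14])
  total(seq=[7, 14])
    total(seq=[14])
      total(seq=[])
      -> return 0
    -> return 14
  -> return 21
-> return 35

Final answer: 35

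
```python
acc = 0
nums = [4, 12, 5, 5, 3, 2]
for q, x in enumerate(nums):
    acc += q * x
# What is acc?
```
Trace:
  acc=0
  acc=0, q=0, x=4
  acc=12, q=1, x=12
  acc=22, q=2, x=5
  acc=37, q=3, x=5
  acc=49, q=4, x=3
  acc=59, q=5, x=2

Final answer: 59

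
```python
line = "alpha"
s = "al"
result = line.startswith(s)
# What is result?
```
Trace:
  line='alpha'
  line='alpha', s='al'
  line='alpha', s='al', result=True

Final answer: True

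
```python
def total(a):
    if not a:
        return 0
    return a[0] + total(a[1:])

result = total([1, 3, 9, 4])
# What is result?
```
Call trace:
total(a=[1, 3, 9, 4])
  total(a=[3, 9, 4])
    total(a=[9, 4])
      total(a=[4])
        total(a=[])
        -> return 0
      -> return 4
    -> return 13
  -> return 16
-> return 17

Final answer: 17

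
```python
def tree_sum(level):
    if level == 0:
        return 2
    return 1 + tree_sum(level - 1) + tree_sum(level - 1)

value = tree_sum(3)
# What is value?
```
Call trace (a repeated sub-call is expanded the first time; later identical calls just restate its return value):
tree_sum(level=3)
  tree_sum(level=2)
    tree_sum(level=1)
      tree_sum(level=0)
      -> return 2
      tree_sum(level=0)
      -> return 2
    -> return 5
    tree_sum(level=1) -> return 5  (same call as traced above)
  -> return 11
  tree_sum(level=2) -> return 11  (same call as traced above)
-> return 23

Final answer: 23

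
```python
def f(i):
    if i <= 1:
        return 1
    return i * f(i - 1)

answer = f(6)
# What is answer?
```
Call trace:
f(i=6)
  f(i=5)
    f(i=4)
      f(i=3)
        f(i=2)
          f(i=1)
          -> return 1
        -> return 2
      -> return 6
    -> return 24
  -> return 120
-> return 720

Final answer: 720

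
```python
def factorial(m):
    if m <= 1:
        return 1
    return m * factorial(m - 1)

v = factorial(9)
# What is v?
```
Call trace:
factorial(m=9)
  factorial(m=8)
    factorial(m=7)
      factorial(m=6)
        factorial(m=5)
          factorial(m=4)
            factorial(m=3)
              factorial(m=2)
                factorial(m=1)
                -> return 1
              -> return 2
            -> return 6
          -> return 24
        -> return 120
      -> return 720
    -> return 5040
  -> return 40320
-> return 362880

Final answer: 362880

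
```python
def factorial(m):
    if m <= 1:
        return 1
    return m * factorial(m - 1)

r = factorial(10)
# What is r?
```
Call trace:
factorial(m=10)
  factorial(m=9)
    factorial(m=8)
      factorial(m=7)
        factorial(m=6)
          factorial(m=5)
            factorial(m=4)
              factorial(m=3)
                factorial(m=2)
                  factorial(m=1)
                  -> return 1
                -> return 2
              -> return 6
            -> return 24
          -> return 120
        -> return 720
      -> return 5040
    -> return 40320
  -> return 362880
-> return 3628800

Final answer: 3628800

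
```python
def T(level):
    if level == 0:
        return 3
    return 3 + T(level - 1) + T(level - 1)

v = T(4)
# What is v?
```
Call trace (a repeated sub-call is expanded the first time; later identical calls just restate its return value):
T(level=4)
  T(level=3)
    T(level=2)
      T(level=1)
        T(level=0)
        -> return 3
        T(level=0)
        -> return 3
      -> return 9
      T(level=1) -> return 9  (same call as traced above)
    -> return 21
    T(level=2) -> return 21  (same call as traced above)
  -> return 45
  T(level=3) -> return 45  (same call as traced above)
-> return 93

Final answer: 93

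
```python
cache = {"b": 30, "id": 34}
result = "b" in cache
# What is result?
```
Trace:
  cache={'b': 30, 'id': 34}
  cache={'b': 30, 'id': 34}, result=True

Final answer: True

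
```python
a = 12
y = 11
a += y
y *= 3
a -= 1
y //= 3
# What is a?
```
Trace:
  a=12
  a=12, y=11
  a=23, y=11
  a=23, y=33
  a=22, y=33
  a=22, y=11

Final answer: 22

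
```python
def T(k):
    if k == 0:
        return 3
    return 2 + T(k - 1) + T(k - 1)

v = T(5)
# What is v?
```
Call trace (a repeated sub-call is expanded the first time; later identical calls just restate its return value):
T(k=5)
  T(k=4)
    T(k=3)
      T(k=2)
        T(k=1)
          T(k=0)
          -> return 3
          T(k=0)
          -> return 3
        -> return 8
        T(k=1) -> return 8  (same call as traced above)
      -> return 18
      T(k=2) -> return 18  (same call as traced above)
    -> return 38
    T(k=3) -> return 38  (same call as traced above)
  -> return 78
  T(k=4) -> return 78  (same call as traced above)
-> return 158

Final answer: 158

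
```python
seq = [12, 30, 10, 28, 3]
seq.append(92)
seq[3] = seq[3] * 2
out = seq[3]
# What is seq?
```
Trace:
  seq=[12, 30, 10, 28, 3]
  seq=[12, 30, 10, 28, 3, 92]
  seq=[12, 30, 10, 56, 3, 92]
  seq=[12, 30, 10, 56, 3, 92], out=56

Final answer: [12, 30, 10, 56, 3, 92]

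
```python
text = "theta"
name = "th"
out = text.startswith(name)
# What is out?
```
Trace:
  text='theta'
  text='theta', name='th'
  text='theta', name='th', out=True

Final answer: True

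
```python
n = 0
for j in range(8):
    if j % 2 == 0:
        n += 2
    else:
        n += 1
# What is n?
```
Trace:
  n=0
  n=2, j=0
  n=3, j=1
  n=5, j=2
  n=6, j=3
  n=8, j=4
  n=9, j=5
  n=11, j=6
  n=12, j=7

Final answer: 12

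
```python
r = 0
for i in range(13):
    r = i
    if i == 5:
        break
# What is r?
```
Trace:
  r=0
  r=0, i=0
  r=1, i=1
  r=2, i=2
  r=3, i=3
  r=4, i=4
  r=5, i=5

Final answer: 5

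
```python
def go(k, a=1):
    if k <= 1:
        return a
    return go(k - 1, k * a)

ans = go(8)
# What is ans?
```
Call trace:
go(k=8, a=1)
  go(k=7, a=8)
    go(k=6, a=56)
      go(k=5, a=336)
        go(k=4, a=1680)
          go(k=3, a=6720)
            go(k=2, a=20160)
              go(k=1, a=40320)
              -> return 40320
            -> return 40320
          -> return 40320
        -> return 40320
      -> return 40320
    -> return 40320
  -> return 40320
-> return 40320

Final answer: 40320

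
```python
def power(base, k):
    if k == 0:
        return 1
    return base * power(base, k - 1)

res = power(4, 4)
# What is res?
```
Call trace:
power(base=4, k=4)
  power(base=4, k=3)
    power(base=4, k=2)
      power(base=4, k=1)
        power(base=4, k=0)
        -> return 1
      -> return 4
    -> return 16
  -> return 64
-> return 256

Final answer: 256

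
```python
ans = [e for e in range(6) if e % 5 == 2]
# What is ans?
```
Trace:
  e=0
  e=1
  e=2
  e=3
  e=4
  e=5
  ans=[2]

Final answer: [2]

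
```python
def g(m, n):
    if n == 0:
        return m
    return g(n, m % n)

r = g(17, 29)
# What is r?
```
Call trace:
g(m=17, n=29)
  g(m=29, n=17)
    g(m=17, n=12)
      g(m=12, n=5)
        g(m=5, n=2)
          g(m=2, n=1)
            g(m=1, n=0)
            -> return 1
          -> return 1
        -> return 1
      -> return 1
    -> return 1
  -> return 1
-> return 1

Final answer: 1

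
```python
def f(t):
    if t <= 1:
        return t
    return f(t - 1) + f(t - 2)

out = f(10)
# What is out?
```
Call trace (a repeated sub-call is expanded the first time; later identical calls just restate its return value):
f(t=10)
  f(t=9)
    f(t=8)
      f(t=7)
        f(t=6)
          f(t=5)
            f(t=4)
              f(t=3)
                f(t=2)
                  f(t=1)
                  -> return 1
                  f(t=0)
                  -> return 0
                -> return 1
                f(t=1)
                -> return 1
              -> return 2
              f(t=2) -> return 1  (same call as traced above)
            -> return 3
            f(t=3) -> return 2  (same call as traced above)
          -> return 5
          f(t=4) -> return 3  (same call as traced above)
        -> return 8
        f(t=5) -> return 5  (same call as traced above)
      -> return 13
      f(t=6) -> return 8  (same call as traced above)
    -> return 21
    f(t=7) -> return 13  (same call as traced above)
  -> return 34
  f(t=8) -> return 21  (same call as traced above)
-> return 55

Final answer: 55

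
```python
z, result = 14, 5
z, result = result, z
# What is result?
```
Trace:
  z=14, result=5
  z=5, result=14

Final answer: 14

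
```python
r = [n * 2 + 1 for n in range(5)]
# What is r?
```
Trace:
  n=0
  n=1
  n=2
  n=3
  n=4
  r=[1, 3, 5, 7, 9]

Final answer: [1, 3, 5, 7, 9]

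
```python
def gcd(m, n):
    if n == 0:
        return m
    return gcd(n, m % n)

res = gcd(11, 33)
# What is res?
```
Call trace:
gcd(m=11, n=33)
  gcd(m=33, n=11)
    gcd(m=11, n=0)
    -> return 11
  -> return 11
-> return 11

Final answer: 11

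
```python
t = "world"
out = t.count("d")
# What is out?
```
Trace:
  t='world'
  t='world', out=1

Final answer: 1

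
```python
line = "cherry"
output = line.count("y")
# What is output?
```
Trace:
  line='cherry'
  line='cherry', output=1

Final answer: 1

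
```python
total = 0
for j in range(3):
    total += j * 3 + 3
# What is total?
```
Trace:
  total=0
  total=3, j=0
  total=9, j=1
  total=18, j=2

Final answer: 18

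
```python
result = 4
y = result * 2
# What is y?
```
Trace:
  result=4
  result=4, y=8

Final answer: 8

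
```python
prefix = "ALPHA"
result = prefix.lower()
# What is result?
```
Trace:
  prefix='ALPHA'
  prefix='ALPHA', result='alpha'

Final answer: 'alpha'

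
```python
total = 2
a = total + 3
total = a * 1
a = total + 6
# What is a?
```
Trace:
  total=2
  total=2, a=5
  total=5, a=5
  total=5, a=11

Final answer: 11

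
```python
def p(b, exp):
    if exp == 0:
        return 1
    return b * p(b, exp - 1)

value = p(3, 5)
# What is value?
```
Call trace:
p(b=3, exp=5)
  p(b=3, exp=4)
    p(b=3, exp=3)
      p(b=3, exp=2)
        p(b=3, exp=1)
          p(b=3, exp=0)
          -> return 1
        -> return 3
      -> return 9
    -> return 27
  -> return 81
-> return 243

Final answer: 243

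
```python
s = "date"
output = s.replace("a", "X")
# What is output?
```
Trace:
  s='date'
  s='date', output='dXte'

Final answer: 'dXte'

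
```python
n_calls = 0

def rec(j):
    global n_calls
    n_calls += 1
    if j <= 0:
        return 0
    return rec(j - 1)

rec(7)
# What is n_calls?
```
Call trace:
rec(j=7)
  rec(j=6)
    rec(j=5)
      rec(j=4)
        rec(j=3)
          rec(j=2)
            rec(j=1)
              rec(j=0)
              -> return 0
            -> return 0
          -> return 0
        -> return 0
      -> return 0
    -> return 0
  -> return 0
-> return 0

n_calls is incremented once per call. rec is entered once for each j = 7, 6, 5, 4, 3, 2, 1, 0 (the j <= 0 call returns without recursing), i.e. 7 + 1 calls.
n_calls = 8

Final answer: 8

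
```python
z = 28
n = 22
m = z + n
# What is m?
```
Trace:
  z=28
  z=28, n=22
  z=28, n=22, m=50

Final answer: 50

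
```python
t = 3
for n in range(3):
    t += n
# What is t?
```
Trace:
  t=3
  t=3, n=0
  t=4, n=1
  t=6, n=2

Final answer: 6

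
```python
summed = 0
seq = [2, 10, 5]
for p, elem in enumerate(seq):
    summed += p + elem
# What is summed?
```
Trace:
  summed=0
  summed=2, p=0, elem=2
  summed=13, p=1, elem=10
  summed=20, p=2, elem=5

Final answer: 20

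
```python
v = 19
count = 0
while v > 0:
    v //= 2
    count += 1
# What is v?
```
Trace:
  v=19
  v=19, count=0
  v=9, count=1
  v=4, count=2
  v=2, count=3
  v=1, count=4
  v=0, count=5

Final answer: 0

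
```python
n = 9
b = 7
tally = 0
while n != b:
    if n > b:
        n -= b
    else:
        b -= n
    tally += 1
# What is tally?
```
Trace:
  n=9
  n=9, b=7
  n=9, b=7, tally=0
  n=2, b=7, tally=1
  n=2, b=5, tally=2
  n=2, b=3, tally=3
  n=2, b=1, tally=4
  n=1, b=1, tally=5

Final answer: 5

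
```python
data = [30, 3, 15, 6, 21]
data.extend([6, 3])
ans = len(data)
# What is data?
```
Trace:
  data=[30, 3, 15, 6, 21]
  data=[30, 3, 15, 6, 21, 6, 3]
  data=[30, 3, 15, 6, 21, 6, 3], ans=7

Final answer: [30, 3, 15, 6, 21, 6, 3]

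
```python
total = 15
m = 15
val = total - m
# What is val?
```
Trace:
  total=15
  total=15, m=15
  total=15, m=15, val=0

Final answer: 0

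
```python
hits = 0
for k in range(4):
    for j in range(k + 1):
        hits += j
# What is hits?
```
Trace:
  hits=0
  hits=0, k=0, j=0
  hits=0, k=1, j=0
  hits=1, k=1, j=1
  hits=1, k=2, j=0
  hits=2, k=2, j=1
  hits=4, k=2, j=2
  hits=4, k=3, j=0
  hits=5, k=3, j=1
  hits=7, k=3, j=2
  hits=10, k=3, j=3

Final answer: 10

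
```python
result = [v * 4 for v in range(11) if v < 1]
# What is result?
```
Trace:
  v=0
  v=1
  v=2
  v=3
  v=4
  v=5
  v=6
  v=7
  v=8
  v=9
  v=10
  result=[0]

Final answer: [0]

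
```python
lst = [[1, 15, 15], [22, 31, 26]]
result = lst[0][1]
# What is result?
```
Trace:
  lst=[[1, 15, 15], [22, 31, 26]]
  lst=[[1, 15, 15], [22, 31, 26]], result=15

Final answer: 15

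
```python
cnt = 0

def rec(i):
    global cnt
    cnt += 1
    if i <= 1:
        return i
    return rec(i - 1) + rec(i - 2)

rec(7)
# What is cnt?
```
Call trace (a repeated sub-call is expanded the first time; later identical calls just restate its return value):
rec(i=7)
  rec(i=6)
    rec(i=5)
      rec(i=4)
        rec(i=3)
          rec(i=2)
            rec(i=1)
            -> return 1
            rec(i=0)
            -> return 0
          -> return 1
          rec(i=1)
          -> return 1
        -> return 2
        rec(i=2) -> return 1  (same call as traced above)
      -> return 3
      rec(i=3) -> return 2  (same call as traced above)
    -> return 5
    rec(i=4) -> return 3  (same call as traced above)
  -> return 8
  rec(i=5) -> return 5  (same call as traced above)
-> return 13

cnt is incremented once per call, so count the calls in each subtree. Let C(i) = number of calls made by rec(i).
C(0) = C(1) = 1 (base case, no recursion); C(i) = 1 + C(i - 1) + C(i - 2) otherwise.
C(2) = 1 + C(1) + C(0) = 1 + 1 + 1 = 3
C(3) = 1 + C(2) + C(1) = 1 + 3 + 1 = 5
C(4) = 1 + C(3) + C(2) = 1 + 5 + 3 = 9
C(5) = 1 + C(4) + C(3) = 1 + 9 + 5 = 15
C(6) = 1 + C(5) + C(4) = 1 + 15 + 9 = 25
C(7) = 1 + C(6) + C(5) = 1 + 25 + 15 = 41
cnt = C(7) = 41

Final answer: 41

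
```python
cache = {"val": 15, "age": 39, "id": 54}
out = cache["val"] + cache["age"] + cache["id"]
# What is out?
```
Trace:
  cache={'val': 15, 'age': 39, 'id': 54}
  cache={'val': 15, 'age': 39, 'id': 54}, out=108

Final answer: 108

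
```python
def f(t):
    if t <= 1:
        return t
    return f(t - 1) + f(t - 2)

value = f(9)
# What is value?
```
Call trace (a repeated sub-call is expanded the first time; later identical calls just restate its return value):
f(t=9)
  f(t=8)
    f(t=7)
      f(t=6)
        f(t=5)
          f(t=4)
            f(t=3)
              f(t=2)
                f(t=1)
                -> return 1
                f(t=0)
                -> return 0
              -> return 1
              f(t=1)
              -> return 1
            -> return 2
            f(t=2) -> return 1  (same call as traced above)
          -> return 3
          f(t=3) -> return 2  (same call as traced above)
        -> return 5
        f(t=4) -> return 3  (same call as traced above)
      -> return 8
      f(t=5) -> return 5  (same call as traced above)
    -> return 13
    f(t=6) -> return 8  (same call as traced above)
  -> return 21
  f(t=7) -> return 13  (same call as traced above)
-> return 34

Final answer: 34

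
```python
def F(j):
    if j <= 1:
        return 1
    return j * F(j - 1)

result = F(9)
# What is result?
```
Call trace:
F(j=9)
  F(j=8)
    F(j=7)
      F(j=6)
        F(j=5)
          F(j=4)
            F(j=3)
              F(j=2)
                F(j=1)
                -> return 1
              -> return 2
            -> return 6
          -> return 24
        -> return 120
      -> return 720
    -> return 5040
  -> return 40320
-> return 362880

Final answer: 362880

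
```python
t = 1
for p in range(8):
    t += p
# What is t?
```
Trace:
  t=1
  t=1, p=0
  t=2, p=1
  t=4, p=2
  t=7, p=3
  t=11, p=4
  t=16, p=5
  t=22, p=6
  t=29, p=7

Final answer: 29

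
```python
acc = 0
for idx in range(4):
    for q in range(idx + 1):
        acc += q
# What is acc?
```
Trace:
  acc=0
  acc=0, idx=0, q=0
  acc=0, idx=1, q=0
  acc=1, idx=1, q=1
  acc=1, idx=2, q=0
  acc=2, idx=2, q=1
  acc=4, idx=2, q=2
  acc=4, idx=3, q=0
  acc=5, idx=3, q=1
  acc=7, idx=3, q=2
  acc=10, idx=3, q=3

Final answer: 10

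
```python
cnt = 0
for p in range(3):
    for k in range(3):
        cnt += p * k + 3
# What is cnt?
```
Trace:
  cnt=0
  cnt=3, p=0, k=0
  cnt=6, p=0, k=1
  cnt=9, p=0, k=2
  cnt=12, p=1, k=0
  cnt=16, p=1, k=1
  cnt=21, p=1, k=2
  cnt=24, p=2, k=0
  cnt=29, p=2, k=1
  cnt=36, p=2, k=2

Final answer: 36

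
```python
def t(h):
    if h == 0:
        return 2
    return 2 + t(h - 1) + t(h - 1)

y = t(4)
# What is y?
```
Call trace (a repeated sub-call is expanded the first time; later identical calls just restate its return value):
t(h=4)
  t(h=3)
    t(h=2)
      t(h=1)
        t(h=0)
        -> return 2
        t(h=0)
        -> return 2
      -> return 6
      t(h=1) -> return 6  (same call as traced above)
    -> return 14
    t(h=2) -> return 14  (same call as traced above)
  -> return 30
  t(h=3) -> return 30  (same call as traced above)
-> return 62

Final answer: 62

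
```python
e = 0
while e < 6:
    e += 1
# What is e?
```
Trace:
  e=0
  e=1
  e=2
  e=3
  e=4
  e=5
  e=6

Final answer: 6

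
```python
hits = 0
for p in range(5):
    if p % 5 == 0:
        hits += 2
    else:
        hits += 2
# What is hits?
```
Trace:
  hits=0
  hits=2, p=0
  hits=4, p=1
  hits=6, p=2
  hits=8, p=3
  hits=10, p=4

Final answer: 10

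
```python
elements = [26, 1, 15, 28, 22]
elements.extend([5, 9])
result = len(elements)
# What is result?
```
Trace:
  elements=[26, 1, 15, 28, 22]
  elements=[26, 1, 15, 28, 22, 5, 9]
  elements=[26, 1, 15, 28, 22, 5, 9], result=7

Final answer: 7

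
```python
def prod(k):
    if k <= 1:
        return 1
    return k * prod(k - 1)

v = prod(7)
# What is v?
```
Call trace:
prod(k=7)
  prod(k=6)
    prod(k=5)
      prod(k=4)
        prod(k=3)
          prod(k=2)
            prod(k=1)
            -> return 1
          -> return 2
        -> return 6
      -> return 24
    -> return 120
  -> return 720
-> return 5040

Final answer: 5040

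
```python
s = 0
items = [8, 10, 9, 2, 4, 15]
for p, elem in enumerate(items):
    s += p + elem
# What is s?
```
Trace:
  s=0
  s=8, p=0, elem=8
  s=19, p=1, elem=10
  s=30, p=2, elem=9
  s=35, p=3, elem=2
  s=43, p=4, elem=4
  s=63, p=5, elem=15

Final answer: 63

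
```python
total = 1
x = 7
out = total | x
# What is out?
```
Trace:
  total=1
  total=1, x=7
  total=1, x=7, out=7

Final answer: 7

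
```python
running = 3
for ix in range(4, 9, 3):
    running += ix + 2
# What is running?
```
Trace:
  running=3
  running=9, ix=4
  running=18, ix=7

Final answer: 18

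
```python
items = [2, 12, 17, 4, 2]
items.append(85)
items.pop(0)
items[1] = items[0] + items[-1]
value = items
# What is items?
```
Trace:
  items=[2, 12, 17, 4, 2]
  items=[2, 12, 17, 4, 2, 85]
  items=[12, 17, 4, 2, 85]
  items=[12, 97, 4, 2, 85]
  items=[12, 97, 4, 2, 85], value=[12, 97, 4, 2, 85]

Final answer: [12, 97, 4, 2, 85]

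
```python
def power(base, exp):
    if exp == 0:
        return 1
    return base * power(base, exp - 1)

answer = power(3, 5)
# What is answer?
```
Call trace:
power(base=3, exp=5)
  power(base=3, exp=4)
    power(base=3, exp=3)
      power(base=3, exp=2)
        power(base=3, exp=1)
          power(base=3, exp=0)
          -> return 1
        -> return 3
      -> return 9
    -> return 27
  -> return 81
-> return 243

Final answer: 243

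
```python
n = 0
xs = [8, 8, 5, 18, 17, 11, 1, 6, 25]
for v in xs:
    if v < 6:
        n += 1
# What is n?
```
Trace:
  n=0
  n=0, v=8
  n=0, v=8
  n=1, v=5
  n=1, v=18
  n=1, v=17
  n=1, v=11
  n=2, v=1
  n=2, v=6
  n=2, v=25

Final answer: 2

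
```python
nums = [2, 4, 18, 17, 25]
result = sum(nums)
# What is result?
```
Trace:
  nums=[2, 4, 18, 17, 25]
  nums=[2, 4, 18, 17, 25], result=66

Final answer: 66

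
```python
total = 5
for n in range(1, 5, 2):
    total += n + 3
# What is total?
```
Trace:
  total=5
  total=9, n=1
  total=15, n=3

Final answer: 15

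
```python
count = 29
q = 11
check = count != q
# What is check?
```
Trace:
  count=29
  count=29, q=11
  count=29, q=11, check=True

Final answer: True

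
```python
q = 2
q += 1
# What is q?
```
Trace:
  q=2
  q=3

Final answer: 3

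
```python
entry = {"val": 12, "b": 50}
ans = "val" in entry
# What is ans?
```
Trace:
  entry={'val': 12, 'b': 50}
  entry={'val': 12, 'b': 50}, ans=True

Final answer: True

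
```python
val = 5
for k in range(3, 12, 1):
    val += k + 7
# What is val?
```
Trace:
  val=5
  val=15, k=3
  val=26, k=4
  val=38, k=5
  val=51, k=6
  val=65, k=7
  val=80, k=8
  val=96, k=9
  val=113, k=10
  val=131, k=11

Final answer: 131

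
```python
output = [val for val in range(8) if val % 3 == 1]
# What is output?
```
Trace:
  val=0
  val=1
  val=2
  val=3
  val=4
  val=5
  val=6
  val=7
  output=[1, 4, 7]

Final answer: [1, 4, 7]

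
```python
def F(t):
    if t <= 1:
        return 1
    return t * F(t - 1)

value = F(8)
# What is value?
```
Call trace:
F(t=8)
  F(t=7)
    F(t=6)
      F(t=5)
        F(t=4)
          F(t=3)
            F(t=2)
              F(t=1)
              -> return 1
            -> return 2
          -> return 6
        -> return 24
      -> return 120
    -> return 720
  -> return 5040
-> return 40320

Final answer: 40320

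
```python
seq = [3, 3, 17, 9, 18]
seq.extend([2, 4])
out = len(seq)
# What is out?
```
Trace:
  seq=[3, 3, 17, 9, 18]
  seq=[3, 3, 17, 9, 18, 2, 4]
  seq=[3, 3, 17, 9, 18, 2, 4], out=7

Final answer: 7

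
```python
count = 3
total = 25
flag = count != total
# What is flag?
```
Trace:
  count=3
  count=3, total=25
  count=3, total=25, flag=True

Final answer: True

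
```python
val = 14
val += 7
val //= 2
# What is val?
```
Trace:
  val=14
  val=21
  val=10

Final answer: 10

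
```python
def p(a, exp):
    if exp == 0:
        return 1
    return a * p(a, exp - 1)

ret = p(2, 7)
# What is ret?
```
Call trace:
p(a=2, exp=7)
  p(a=2, exp=6)
    p(a=2, exp=5)
      p(a=2, exp=4)
        p(a=2, exp=3)
          p(a=2, exp=2)
            p(a=2, exp=1)
              p(a=2, exp=0)
              -> return 1
            -> return 2
          -> return 4
        -> return 8
      -> return 16
    -> return 32
  -> return 64
-> return 128

Final answer: 128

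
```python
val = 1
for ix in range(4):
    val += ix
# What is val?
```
Trace:
  val=1
  val=1, ix=0
  val=2, ix=1
  val=4, ix=2
  val=7, ix=3

Final answer: 7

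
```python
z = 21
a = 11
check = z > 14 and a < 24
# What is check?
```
Trace:
  z=21
  z=21, a=11
  z=21, a=11, check=True

Final answer: True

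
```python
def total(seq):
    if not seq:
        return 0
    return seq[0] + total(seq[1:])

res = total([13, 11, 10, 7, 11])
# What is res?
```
Call trace:
total(seq=[13, 11, 10, 7, 11])
  total(seq=[11, 10, 7, 11])
    total(seq=[10, 7, 11])
      total(seq=[7, 11])
        total(seq=[11])
          total(seq=[])
          -> return 0
        -> return 11
      -> return 18
    -> return 28
  -> return 39
-> return 52

Final answer: 52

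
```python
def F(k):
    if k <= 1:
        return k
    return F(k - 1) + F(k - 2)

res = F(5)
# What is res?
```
Call trace (a repeated sub-call is expanded the first time; later identical calls just restate its return value):
F(k=5)
  F(k=4)
    F(k=3)
      F(k=2)
        F(k=1)
        -> return 1
        F(k=0)
        -> return 0
      -> return 1
      F(k=1)
      -> return 1
    -> return 2
    F(k=2) -> return 1  (same call as traced above)
  -> return 3
  F(k=3) -> return 2  (same call as traced above)
-> return 5

Final answer: 5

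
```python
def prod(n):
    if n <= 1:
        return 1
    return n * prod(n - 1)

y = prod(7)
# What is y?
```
Call trace:
prod(n=7)
  prod(n=6)
    prod(n=5)
      prod(n=4)
        prod(n=3)
          prod(n=2)
            prod(n=1)
            -> return 1
          -> return 2
        -> return 6
      -> return 24
    -> return 120
  -> return 720
-> return 5040

Final answer: 5040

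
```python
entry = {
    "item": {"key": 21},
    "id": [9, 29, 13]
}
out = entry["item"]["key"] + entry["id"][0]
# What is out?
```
Trace:
  entry={'item': {'key': 21}, 'id': [9, 29, 13]}
  entry={'item': {'key': 21}, 'id': [9, 29, 13]}, out=30

Final answer: 30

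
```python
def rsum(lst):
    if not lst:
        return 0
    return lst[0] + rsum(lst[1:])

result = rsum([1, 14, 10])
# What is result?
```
Call trace:
rsum(lst=[1, 14, 10])
  rsum(lst=[14, 10])
    rsum(lst=[10])
      rsum(lst=[])
      -> return 0
    -> return 10
  -> return 24
-> return 25

Final answer: 25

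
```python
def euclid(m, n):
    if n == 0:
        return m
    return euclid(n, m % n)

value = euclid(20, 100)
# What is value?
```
Call trace:
euclid(m=20, n=100)
  euclid(m=100, n=20)
    euclid(m=20, n=0)
    -> return 20
  -> return 20
-> return 20

Final answer: 20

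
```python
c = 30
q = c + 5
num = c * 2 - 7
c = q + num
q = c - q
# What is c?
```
Trace:
  c=30
  c=30, q=35
  c=30, q=35, num=53
  c=88, q=35, num=53
  c=88, q=53, num=53

Final answer: 88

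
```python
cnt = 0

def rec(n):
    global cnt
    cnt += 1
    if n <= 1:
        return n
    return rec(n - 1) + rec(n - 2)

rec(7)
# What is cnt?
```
Call trace (a repeated sub-call is expanded the first time; later identical calls just restate its return value):
rec(n=7)
  rec(n=6)
    rec(n=5)
      rec(n=4)
        rec(n=3)
          rec(n=2)
            rec(n=1)
            -> return 1
            rec(n=0)
            -> return 0
          -> return 1
          rec(n=1)
          -> return 1
        -> return 2
        rec(n=2) -> return 1  (same call as traced above)
      -> return 3
      rec(n=3) -> return 2  (same call as traced above)
    -> return 5
    rec(n=4) -> return 3  (same call as traced above)
  -> return 8
  rec(n=5) -> return 5  (same call as traced above)
-> return 13

cnt is incremented once per call, so count the calls in each subtree. Let C(n) = number of calls made by rec(n).
C(0) = C(1) = 1 (base case, no recursion); C(n) = 1 + C(n - 1) + C(n - 2) otherwise.
C(2) = 1 + C(1) + C(0) = 1 + 1 + 1 = 3
C(3) = 1 + C(2) + C(1) = 1 + 3 + 1 = 5
C(4) = 1 + C(3) + C(2) = 1 + 5 + 3 = 9
C(5) = 1 + C(4) + C(3) = 1 + 9 + 5 = 15
C(6) = 1 + C(5) + C(4) = 1 + 15 + 9 = 25
C(7) = 1 + C(6) + C(5) = 1 + 25 + 15 = 41
cnt = C(7) = 41

Final answer: 41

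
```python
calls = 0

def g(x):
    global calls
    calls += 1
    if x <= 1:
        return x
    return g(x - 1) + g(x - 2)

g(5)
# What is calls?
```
Call trace (a repeated sub-call is expanded the first time; later identical calls just restate its return value):
g(x=5)
  g(x=4)
    g(x=3)
      g(x=2)
        g(x=1)
        -> return 1
        g(x=0)
        -> return 0
      -> return 1
      g(x=1)
      -> return 1
    -> return 2
    g(x=2) -> return 1  (same call as traced above)
  -> return 3
  g(x=3) -> return 2  (same call as traced above)
-> return 5

calls is incremented once per call, so count the calls in each subtree. Let C(x) = number of calls made by g(x).
C(0) = C(1) = 1 (base case, no recursion); C(x) = 1 + C(x - 1) + C(x - 2) otherwise.
C(2) = 1 + C(1) + C(0) = 1 + 1 + 1 = 3
C(3) = 1 + C(2) + C(1) = 1 + 3 + 1 = 5
C(4) = 1 + C(3) + C(2) = 1 + 5 + 3 = 9
C(5) = 1 + C(4) + C(3) = 1 + 9 + 5 = 15
calls = C(5) = 15

Final answer: 15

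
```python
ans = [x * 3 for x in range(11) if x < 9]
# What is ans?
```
Trace:
  x=0
  x=1
  x=2
  x=3
  x=4
  x=5
  x=6
  x=7
  x=8
  x=9
  x=10
  ans=[0, 3, 6, 9, 12, 15, 18, 21, 24]

Final answer: [0, 3, 6, 9, 12, 15, 18, 21, 24]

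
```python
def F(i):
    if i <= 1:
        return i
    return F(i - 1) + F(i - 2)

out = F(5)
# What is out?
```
Call trace (a repeated sub-call is expanded the first time; later identical calls just restate its return value):
F(i=5)
  F(i=4)
    F(i=3)
      F(i=2)
        F(i=1)
        -> return 1
        F(i=0)
        -> return 0
      -> return 1
      F(i=1)
      -> return 1
    -> return 2
    F(i=2) -> return 1  (same call as traced above)
  -> return 3
  F(i=3) -> return 2  (same call as traced above)
-> return 5

Final answer: 5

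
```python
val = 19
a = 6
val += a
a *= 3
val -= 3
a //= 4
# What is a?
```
Trace:
  val=19
  val=19, a=6
  val=25, a=6
  val=25, a=18
  val=22, a=18
  val=22, a=4

Final answer: 4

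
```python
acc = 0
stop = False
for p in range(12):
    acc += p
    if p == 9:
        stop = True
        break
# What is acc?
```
Trace:
  acc=0
  acc=0, stop=False
  acc=0, stop=False, p=0
  acc=1, stop=False, p=1
  acc=3, stop=False, p=2
  acc=6, stop=False, p=3
  acc=10, stop=False, p=4
  acc=15, stop=False, p=5
  acc=21, stop=False, p=6
  acc=28, stop=False, p=7
  acc=36, stop=False, p=8
  acc=45, stop=True, p=9

Final answer: 45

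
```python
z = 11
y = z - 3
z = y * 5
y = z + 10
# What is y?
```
Trace:
  z=11
  z=11, y=8
  z=40, y=8
  z=40, y=50

Final answer: 50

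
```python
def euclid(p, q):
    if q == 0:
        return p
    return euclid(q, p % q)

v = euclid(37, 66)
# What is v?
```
Call trace:
euclid(p=37, q=66)
  euclid(p=66, q=37)
    euclid(p=37, q=29)
      euclid(p=29, q=8)
        euclid(p=8, q=5)
          euclid(p=5, q=3)
            euclid(p=3, q=2)
              euclid(p=2, q=1)
                euclid(p=1, q=0)
                -> return 1
              -> return 1
            -> return 1
          -> return 1
        -> return 1
      -> return 1
    -> return 1
  -> return 1
-> return 1

Final answer: 1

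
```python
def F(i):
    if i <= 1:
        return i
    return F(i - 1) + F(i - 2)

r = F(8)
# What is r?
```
Call trace (a repeated sub-call is expanded the first time; later identical calls just restate its return value):
F(i=8)
  F(i=7)
    F(i=6)
      F(i=5)
        F(i=4)
          F(i=3)
            F(i=2)
              F(i=1)
              -> return 1
              F(i=0)
              -> return 0
            -> return 1
            F(i=1)
            -> return 1
          -> return 2
          F(i=2) -> return 1  (same call as traced above)
        -> return 3
        F(i=3) -> return 2  (same call as traced above)
      -> return 5
      F(i=4) -> return 3  (same call as traced above)
    -> return 8
    F(i=5) -> return 5  (same call as traced above)
  -> return 13
  F(i=6) -> return 8  (same call as traced above)
-> return 21

Final answer: 21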